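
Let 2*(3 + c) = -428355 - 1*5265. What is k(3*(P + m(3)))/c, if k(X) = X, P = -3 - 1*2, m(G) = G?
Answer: 2/72271 ≈ 2.7674e-5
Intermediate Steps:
P = -5 (P = -3 - 2 = -5)
c = -216813 (c = -3 + (-428355 - 1*5265)/2 = -3 + (-428355 - 5265)/2 = -3 + (½)*(-433620) = -3 - 216810 = -216813)
k(3*(P + m(3)))/c = (3*(-5 + 3))/(-216813) = (3*(-2))*(-1/216813) = -6*(-1/216813) = 2/72271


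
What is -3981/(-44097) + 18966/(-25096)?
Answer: -122739421/184443052 ≈ -0.66546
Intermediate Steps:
-3981/(-44097) + 18966/(-25096) = -3981*(-1/44097) + 18966*(-1/25096) = 1327/14699 - 9483/12548 = -122739421/184443052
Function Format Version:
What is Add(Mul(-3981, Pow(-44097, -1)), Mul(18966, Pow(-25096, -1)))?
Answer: Rational(-122739421, 184443052) ≈ -0.66546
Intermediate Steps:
Add(Mul(-3981, Pow(-44097, -1)), Mul(18966, Pow(-25096, -1))) = Add(Mul(-3981, Rational(-1, 44097)), Mul(18966, Rational(-1, 25096))) = Add(Rational(1327, 14699), Rational(-9483, 12548)) = Rational(-122739421, 184443052)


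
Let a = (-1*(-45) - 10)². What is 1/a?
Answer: 1/1225 ≈ 0.00081633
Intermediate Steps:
a = 1225 (a = (45 - 10)² = 35² = 1225)
1/a = 1/1225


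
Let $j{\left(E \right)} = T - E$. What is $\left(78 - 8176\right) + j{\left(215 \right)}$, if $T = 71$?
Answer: $-8242$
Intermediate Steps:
$j{\left(E \right)} = 71 - E$
$\left(78 - 8176\right) + j{\left(215 \right)} = \left(78 - 8176\right) + \left(71 - 215\right) = -8098 - 144 = -8242$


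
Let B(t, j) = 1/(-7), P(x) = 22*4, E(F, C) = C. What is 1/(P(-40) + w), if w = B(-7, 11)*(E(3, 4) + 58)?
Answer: 7/554 ≈ 0.012635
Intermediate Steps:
P(x) = 88
B(t, j) = -⅐
w = -62/7 (w = -(4 + 58)/7 = -⅐*62 = -62/7 ≈ -8.8571)
1/(P(-40) + w) = 1/(88 - 62/7) = 1/(554/7) = 7/554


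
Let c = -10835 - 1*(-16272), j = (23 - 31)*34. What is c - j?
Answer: 5709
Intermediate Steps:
j = -272 (j = -8*34 = -272)
c = 5437 (c = -10835 + 16272 = 5437)
c - j = 5437 - 1*(-272) = 5437 + 272 = 5709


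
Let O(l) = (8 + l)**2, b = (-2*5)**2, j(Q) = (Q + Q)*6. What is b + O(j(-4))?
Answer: 1700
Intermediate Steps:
j(Q) = 12*Q (j(Q) = (2*Q)*6 = 12*Q)
b = 100 (b = (-10)**2 = 100)
b + O(j(-4)) = 100 + (8 + 12*(-4))**2 = 100 + (8 - 48)**2 = 100 + (-40)**2 = 100 + 1600 = 1700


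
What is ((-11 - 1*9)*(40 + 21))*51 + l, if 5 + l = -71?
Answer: -62296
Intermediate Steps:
l = -76 (l = -5 - 71 = -76)
((-11 - 1*9)*(40 + 21))*51 + l = ((-11 - 1*9)*(40 + 21))*51 - 76 = ((-11 - 9)*61)*51 - 76 = -20*61*51 - 76 = -1220*51 - 76 = -62220 - 76 = -62296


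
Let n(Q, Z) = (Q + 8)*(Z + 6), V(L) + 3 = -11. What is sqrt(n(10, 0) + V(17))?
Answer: sqrt(94) ≈ 9.6954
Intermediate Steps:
V(L) = -14 (V(L) = -3 - 11 = -14)
n(Q, Z) = (6 + Z)*(8 + Q) (n(Q, Z) = (8 + Q)*(6 + Z) = (6 + Z)*(8 + Q))
sqrt(n(10, 0) + V(17)) = sqrt((48 + 6*10 + 8*0 + 10*0) - 14) = sqrt((48 + 60 + 0 + 0) - 14) = sqrt(108 - 14) = sqrt(94)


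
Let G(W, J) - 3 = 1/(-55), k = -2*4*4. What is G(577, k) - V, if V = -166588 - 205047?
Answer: 20440089/55 ≈ 3.7164e+5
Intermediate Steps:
k = -32 (k = -8*4 = -32)
V = -371635
G(W, J) = 164/55 (G(W, J) = 3 + 1/(-55) = 3 - 1/55 = 164/55)
G(577, k) - V = 164/55 - 1*(-371635) = 164/55 + 371635 = 20440089/55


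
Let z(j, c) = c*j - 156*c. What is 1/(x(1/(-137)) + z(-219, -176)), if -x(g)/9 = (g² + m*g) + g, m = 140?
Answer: 18769/1238927844 ≈ 1.5149e-5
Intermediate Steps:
z(j, c) = -156*c + c*j
x(g) = -1269*g - 9*g² (x(g) = -9*((g² + 140*g) + g) = -9*(g² + 141*g) = -1269*g - 9*g²)
1/(x(1/(-137)) + z(-219, -176)) = 1/(-9*(141 + 1/(-137))/(-137) - 176*(-156 - 219)) = 1/(-9*(-1/137)*(141 - 1/137) - 176*(-375)) = 1/(-9*(-1/137)*19316/137 + 66000) = 1/(173844/18769 + 66000) = 1/(1238927844/18769) = 18769/1238927844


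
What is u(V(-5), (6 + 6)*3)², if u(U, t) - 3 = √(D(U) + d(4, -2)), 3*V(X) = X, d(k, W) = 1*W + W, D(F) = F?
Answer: (9 + I*√51)²/9 ≈ 3.3333 + 14.283*I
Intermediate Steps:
d(k, W) = 2*W (d(k, W) = W + W = 2*W)
V(X) = X/3
u(U, t) = 3 + √(-4 + U) (u(U, t) = 3 + √(U + 2*(-2)) = 3 + √(U - 4) = 3 + √(-4 + U))
u(V(-5), (6 + 6)*3)² = (3 + √(-4 + (⅓)*(-5)))² = (3 + √(-4 - 5/3))² = (3 + √(-17/3))² = (3 + I*√51/3)²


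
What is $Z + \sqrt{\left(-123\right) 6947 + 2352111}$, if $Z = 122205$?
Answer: $122205 + \sqrt{1497630} \approx 1.2343 \cdot 10^{5}$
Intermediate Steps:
$Z + \sqrt{\left(-123\right) 6947 + 2352111} = 122205 + \sqrt{\left(-123\right) 6947 + 2352111} = 122205 + \sqrt{-854481 + 2352111} = 122205 + \sqrt{1497630}$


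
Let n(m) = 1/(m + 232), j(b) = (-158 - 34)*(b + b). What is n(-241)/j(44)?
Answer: 1/152064 ≈ 6.5762e-6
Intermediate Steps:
j(b) = -384*b
n(m) = 1/(232 + m)
n(-241)/j(44) = 1/((232 - 241)*((-384*44))) = 1/(-9*(-16896)) = -1/9*(-1/16896) = 1/152064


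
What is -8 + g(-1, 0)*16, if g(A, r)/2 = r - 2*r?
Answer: -8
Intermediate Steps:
g(A, r) = -2*r (g(A, r) = 2*(r - 2*r) = 2*(-r) = -2*r)
-8 + g(-1, 0)*16 = -8 - 2*0*16 = -8 + 0*16 = -8 + 0 = -8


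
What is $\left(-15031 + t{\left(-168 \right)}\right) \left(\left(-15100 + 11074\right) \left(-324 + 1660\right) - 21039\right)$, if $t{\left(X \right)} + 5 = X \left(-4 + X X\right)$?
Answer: $25681308300900$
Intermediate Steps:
$t{\left(X \right)} = -5 + X \left(-4 + X^{2}\right)$ ($t{\left(X \right)} = -5 + X \left(-4 + X X\right) = -5 + X \left(-4 + X^{2}\right)$)
$\left(-15031 + t{\left(-168 \right)}\right) \left(\left(-15100 + 11074\right) \left(-324 + 1660\right) - 21039\right) = \left(-15031 - \left(-667 + 4741632\right)\right) \left(\left(-15100 + 11074\right) \left(-324 + 1660\right) - 21039\right) = \left(-15031 - 4740965\right) \left(\left(-4026\right) 1336 - 21039\right) = \left(-15031 - 4740965\right) \left(-5378736 - 21039\right) = \left(-4755996\right) \left(-5399775\right) = 25681308300900$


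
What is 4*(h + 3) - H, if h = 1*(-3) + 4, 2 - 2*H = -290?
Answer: -130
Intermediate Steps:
H = 146 (H = 1 - ½*(-290) = 1 + 145 = 146)
h = 1 (h = -3 + 4 = 1)
4*(h + 3) - H = 4*(1 + 3) - 1*146 = 4*4 - 146 = 16 - 146 = -130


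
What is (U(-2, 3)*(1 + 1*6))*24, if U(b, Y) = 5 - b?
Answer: 1176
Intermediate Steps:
(U(-2, 3)*(1 + 1*6))*24 = ((5 - 1*(-2))*(1 + 1*6))*24 = ((5 + 2)*(1 + 6))*24 = (7*7)*24 = 49*24 = 1176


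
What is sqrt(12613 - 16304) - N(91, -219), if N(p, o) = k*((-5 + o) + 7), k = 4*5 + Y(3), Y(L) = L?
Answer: 4991 + I*sqrt(3691) ≈ 4991.0 + 60.754*I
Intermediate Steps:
k = 23 (k = 4*5 + 3 = 20 + 3 = 23)
N(p, o) = 46 + 23*o (N(p, o) = 23*((-5 + o) + 7) = 23*(2 + o) = 46 + 23*o)
sqrt(12613 - 16304) - N(91, -219) = sqrt(12613 - 16304) - (46 + 23*(-219)) = sqrt(-3691) - (46 - 5037) = I*sqrt(3691) - 1*(-4991) = I*sqrt(3691) + 4991 = 4991 + I*sqrt(3691)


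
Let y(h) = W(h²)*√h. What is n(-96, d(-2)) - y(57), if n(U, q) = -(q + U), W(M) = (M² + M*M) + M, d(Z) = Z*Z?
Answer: 92 - 21115251*√57 ≈ -1.5942e+8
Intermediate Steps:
d(Z) = Z²
W(M) = M + 2*M² (W(M) = (M² + M²) + M = 2*M² + M = M + 2*M²)
n(U, q) = -U - q (n(U, q) = -(U + q) = -U - q)
y(h) = h^(5/2)*(1 + 2*h²) (y(h) = (h²*(1 + 2*h²))*√h = h^(5/2)*(1 + 2*h²))
n(-96, d(-2)) - y(57) = (-1*(-96) - 1*(-2)²) - 57^(5/2)*(1 + 2*57²) = (96 - 1*4) - 3249*√57*(1 + 2*3249) = (96 - 4) - 3249*√57*(1 + 6498) = 92 - 3249*√57*6499 = 92 - 21115251*√57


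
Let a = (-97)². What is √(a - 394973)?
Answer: 2*I*√96391 ≈ 620.94*I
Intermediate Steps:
a = 9409
√(a - 394973) = √(9409 - 394973) = √(-385564) = 2*I*√96391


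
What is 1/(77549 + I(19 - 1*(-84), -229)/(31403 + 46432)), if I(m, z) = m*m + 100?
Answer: 77835/6036037124 ≈ 1.2895e-5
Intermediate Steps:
I(m, z) = 100 + m² (I(m, z) = m² + 100 = 100 + m²)
1/(77549 + I(19 - 1*(-84), -229)/(31403 + 46432)) = 1/(77549 + (100 + (19 - 1*(-84))²)/(31403 + 46432)) = 1/(77549 + (100 + (19 + 84)²)/77835) = 1/(77549 + (100 + 103²)*(1/77835)) = 1/(77549 + (100 + 10609)*(1/77835)) = 1/(77549 + 10709*(1/77835)) = 1/(77549 + 10709/77835) = 1/(6036037124/77835) = 77835/6036037124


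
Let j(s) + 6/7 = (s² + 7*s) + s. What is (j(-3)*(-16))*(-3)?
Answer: -5328/7 ≈ -761.14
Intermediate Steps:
j(s) = -6/7 + s² + 8*s (j(s) = -6/7 + ((s² + 7*s) + s) = -6/7 + (s² + 8*s) = -6/7 + s² + 8*s)
(j(-3)*(-16))*(-3) = ((-6/7 + (-3)² + 8*(-3))*(-16))*(-3) = ((-6/7 + 9 - 24)*(-16))*(-3) = -111/7*(-16)*(-3) = (1776/7)*(-3) = -5328/7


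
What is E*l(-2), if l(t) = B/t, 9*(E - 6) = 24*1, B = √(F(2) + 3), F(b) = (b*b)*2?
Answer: -13*√11/3 ≈ -14.372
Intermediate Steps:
F(b) = 2*b² (F(b) = b²*2 = 2*b²)
B = √11 (B = √(2*2² + 3) = √(2*4 + 3) = √(8 + 3) = √11 ≈ 3.3166)
E = 26/3 (E = 6 + (24*1)/9 = 6 + (⅑)*24 = 6 + 8/3 = 26/3 ≈ 8.6667)
l(t) = √11/t
E*l(-2) = 26*(√11/(-2))/3 = 26*(√11*(-½))/3 = 26*(-√11/2)/3 = -13*√11/3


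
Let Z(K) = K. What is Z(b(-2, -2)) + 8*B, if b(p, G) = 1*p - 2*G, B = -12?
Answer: -94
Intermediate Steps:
b(p, G) = p - 2*G
Z(b(-2, -2)) + 8*B = (-2 - 2*(-2)) + 8*(-12) = (-2 + 4) - 96 = 2 - 96 = -94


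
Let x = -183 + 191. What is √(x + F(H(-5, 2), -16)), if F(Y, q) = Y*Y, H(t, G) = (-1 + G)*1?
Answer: 3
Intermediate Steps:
H(t, G) = -1 + G
F(Y, q) = Y²
x = 8
√(x + F(H(-5, 2), -16)) = √(8 + (-1 + 2)²) = √(8 + 1²) = √(8 + 1) = √9 = 3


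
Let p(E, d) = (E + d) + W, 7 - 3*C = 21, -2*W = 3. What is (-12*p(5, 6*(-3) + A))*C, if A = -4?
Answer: -1036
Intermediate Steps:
W = -3/2 (W = -½*3 = -3/2 ≈ -1.5000)
C = -14/3 (C = 7/3 - ⅓*21 = 7/3 - 7 = -14/3 ≈ -4.6667)
p(E, d) = -3/2 + E + d (p(E, d) = (E + d) - 3/2 = -3/2 + E + d)
(-12*p(5, 6*(-3) + A))*C = -12*(-3/2 + 5 + (6*(-3) - 4))*(-14/3) = -12*(-3/2 + 5 + (-18 - 4))*(-14/3) = -12*(-3/2 + 5 - 22)*(-14/3) = -12*(-37/2)*(-14/3) = 222*(-14/3) = -1036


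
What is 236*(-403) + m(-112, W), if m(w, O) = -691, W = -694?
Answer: -95799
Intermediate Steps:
236*(-403) + m(-112, W) = 236*(-403) - 691 = -95108 - 691 = -95799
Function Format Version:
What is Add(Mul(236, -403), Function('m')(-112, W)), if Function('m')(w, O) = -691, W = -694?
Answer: -95799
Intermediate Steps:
Add(Mul(236, -403), Function('m')(-112, W)) = Add(Mul(236, -403), -691) = Add(-95108, -691) = -95799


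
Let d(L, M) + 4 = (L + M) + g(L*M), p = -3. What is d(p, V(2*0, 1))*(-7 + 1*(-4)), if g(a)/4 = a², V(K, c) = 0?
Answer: 77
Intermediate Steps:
g(a) = 4*a²
d(L, M) = -4 + L + M + 4*L²*M² (d(L, M) = -4 + ((L + M) + 4*(L*M)²) = -4 + ((L + M) + 4*(L²*M²)) = -4 + ((L + M) + 4*L²*M²) = -4 + (L + M + 4*L²*M²) = -4 + L + M + 4*L²*M²)
d(p, V(2*0, 1))*(-7 + 1*(-4)) = (-4 - 3 + 0 + 4*(-3)²*0²)*(-7 + 1*(-4)) = (-4 - 3 + 0 + 4*9*0)*(-7 - 4) = (-4 - 3 + 0 + 0)*(-11) = -7*(-11) = 77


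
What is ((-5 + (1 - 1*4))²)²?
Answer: 4096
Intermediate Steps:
((-5 + (1 - 1*4))²)² = ((-5 + (1 - 4))²)² = ((-5 - 3)²)² = ((-8)²)² = 64² = 4096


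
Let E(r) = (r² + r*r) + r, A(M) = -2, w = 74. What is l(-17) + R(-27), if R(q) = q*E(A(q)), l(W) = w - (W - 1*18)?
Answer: -53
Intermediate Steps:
E(r) = r + 2*r² (E(r) = (r² + r²) + r = 2*r² + r = r + 2*r²)
l(W) = 92 - W (l(W) = 74 - (W - 1*18) = 74 - (W - 18) = 74 - (-18 + W) = 74 + (18 - W) = 92 - W)
R(q) = 6*q (R(q) = q*(-2*(1 + 2*(-2))) = q*(-2*(1 - 4)) = q*(-2*(-3)) = q*6 = 6*q)
l(-17) + R(-27) = (92 - 1*(-17)) + 6*(-27) = (92 + 17) - 162 = 109 - 162 = -53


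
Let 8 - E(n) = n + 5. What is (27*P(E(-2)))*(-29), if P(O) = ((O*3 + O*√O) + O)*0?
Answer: 0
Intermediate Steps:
E(n) = 3 - n (E(n) = 8 - (n + 5) = 8 - (5 + n) = 8 + (-5 - n) = 3 - n)
P(O) = 0 (P(O) = ((3*O + O^(3/2)) + O)*0 = ((O^(3/2) + 3*O) + O)*0 = (O^(3/2) + 4*O)*0 = 0)
(27*P(E(-2)))*(-29) = (27*0)*(-29) = 0*(-29) = 0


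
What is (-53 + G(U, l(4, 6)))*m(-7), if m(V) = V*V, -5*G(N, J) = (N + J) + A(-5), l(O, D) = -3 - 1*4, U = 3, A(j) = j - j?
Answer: -12789/5 ≈ -2557.8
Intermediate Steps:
A(j) = 0
l(O, D) = -7 (l(O, D) = -3 - 4 = -7)
G(N, J) = -J/5 - N/5 (G(N, J) = -((N + J) + 0)/5 = -((J + N) + 0)/5 = -(J + N)/5 = -J/5 - N/5)
m(V) = V²
(-53 + G(U, l(4, 6)))*m(-7) = (-53 + (-⅕*(-7) - ⅕*3))*(-7)² = (-53 + (7/5 - ⅗))*49 = (-53 + ⅘)*49 = -261/5*49 = -12789/5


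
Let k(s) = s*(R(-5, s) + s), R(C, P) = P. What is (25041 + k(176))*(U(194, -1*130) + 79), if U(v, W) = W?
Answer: -4436643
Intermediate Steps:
k(s) = 2*s**2 (k(s) = s*(s + s) = s*(2*s) = 2*s**2)
(25041 + k(176))*(U(194, -1*130) + 79) = (25041 + 2*176**2)*(-1*130 + 79) = (25041 + 2*30976)*(-130 + 79) = (25041 + 61952)*(-51) = 86993*(-51) = -4436643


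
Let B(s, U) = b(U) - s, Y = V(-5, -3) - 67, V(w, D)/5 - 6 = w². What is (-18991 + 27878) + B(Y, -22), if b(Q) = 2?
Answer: 8801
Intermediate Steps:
V(w, D) = 30 + 5*w²
Y = 88 (Y = (30 + 5*(-5)²) - 67 = (30 + 5*25) - 67 = (30 + 125) - 67 = 155 - 67 = 88)
B(s, U) = 2 - s
(-18991 + 27878) + B(Y, -22) = (-18991 + 27878) + (2 - 1*88) = 8887 + (2 - 88) = 8887 - 86 = 8801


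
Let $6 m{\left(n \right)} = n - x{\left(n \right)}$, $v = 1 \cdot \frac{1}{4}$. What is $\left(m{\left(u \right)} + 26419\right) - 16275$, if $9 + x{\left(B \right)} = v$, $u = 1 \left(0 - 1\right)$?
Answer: $\frac{243487}{24} \approx 10145.0$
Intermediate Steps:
$v = \frac{1}{4}$ ($v = 1 \cdot \frac{1}{4} = \frac{1}{4} \approx 0.25$)
$u = -1$ ($u = 1 \left(-1\right) = -1$)
$x{\left(B \right)} = - \frac{35}{4}$ ($x{\left(B \right)} = -9 + \frac{1}{4} = - \frac{35}{4}$)
$m{\left(n \right)} = \frac{35}{24} + \frac{n}{6}$ ($m{\left(n \right)} = \frac{n - - \frac{35}{4}}{6} = \frac{n + \frac{35}{4}}{6} = \frac{\frac{35}{4} + n}{6} = \frac{35}{24} + \frac{n}{6}$)
$\left(m{\left(u \right)} + 26419\right) - 16275 = \left(\left(\frac{35}{24} + \frac{1}{6} \left(-1\right)\right) + 26419\right) - 16275 = \left(\left(\frac{35}{24} - \frac{1}{6}\right) + 26419\right) - 16275 = \left(\frac{31}{24} + 26419\right) - 16275 = \frac{634087}{24} - 16275 = \frac{243487}{24}$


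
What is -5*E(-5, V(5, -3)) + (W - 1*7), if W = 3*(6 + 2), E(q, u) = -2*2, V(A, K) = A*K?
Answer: 37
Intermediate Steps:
E(q, u) = -4
W = 24 (W = 3*8 = 24)
-5*E(-5, V(5, -3)) + (W - 1*7) = -5*(-4) + (24 - 1*7) = 20 + (24 - 7) = 20 + 17 = 37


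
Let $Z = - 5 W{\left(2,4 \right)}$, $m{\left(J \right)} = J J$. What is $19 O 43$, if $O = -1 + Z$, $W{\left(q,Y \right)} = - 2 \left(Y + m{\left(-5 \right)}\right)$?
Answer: $236113$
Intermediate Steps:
$m{\left(J \right)} = J^{2}$
$W{\left(q,Y \right)} = -50 - 2 Y$ ($W{\left(q,Y \right)} = - 2 \left(Y + \left(-5\right)^{2}\right) = - 2 \left(Y + 25\right) = - 2 \left(25 + Y\right) = -50 - 2 Y$)
$Z = 290$ ($Z = - 5 \left(-50 - 8\right) = \left(-5\right) \left(-58\right) = 290$)
$O = 289$ ($O = -1 + 290 = 289$)
$19 O 43 = 19 \cdot 289 \cdot 43 = 5491 \cdot 43 = 236113$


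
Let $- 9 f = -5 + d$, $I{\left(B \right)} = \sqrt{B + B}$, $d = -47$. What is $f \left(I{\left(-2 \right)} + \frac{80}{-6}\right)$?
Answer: $- \frac{2080}{27} + \frac{104 i}{9} \approx -77.037 + 11.556 i$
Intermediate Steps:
$I{\left(B \right)} = \sqrt{2} \sqrt{B}$ ($I{\left(B \right)} = \sqrt{2 B} = \sqrt{2} \sqrt{B}$)
$f = \frac{52}{9}$ ($f = - \frac{-5 - 47}{9} = \left(- \frac{1}{9}\right) \left(-52\right) = \frac{52}{9} \approx 5.7778$)
$f \left(I{\left(-2 \right)} + \frac{80}{-6}\right) = \frac{52 \left(\sqrt{2} \sqrt{-2} + \frac{80}{-6}\right)}{9} = \frac{52 \left(\sqrt{2} i \sqrt{2} + 80 \left(- \frac{1}{6}\right)\right)}{9} = \frac{52 \left(2 i - \frac{40}{3}\right)}{9} = \frac{52 \left(- \frac{40}{3} + 2 i\right)}{9} = - \frac{2080}{27} + \frac{104 i}{9}$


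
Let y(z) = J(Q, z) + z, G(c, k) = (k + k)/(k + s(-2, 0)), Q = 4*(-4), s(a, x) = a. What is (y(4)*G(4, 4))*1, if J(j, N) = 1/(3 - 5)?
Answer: 14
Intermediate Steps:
Q = -16
J(j, N) = -1/2 (J(j, N) = 1/(-2) = -1/2)
G(c, k) = 2*k/(-2 + k) (G(c, k) = (k + k)/(k - 2) = (2*k)/(-2 + k) = 2*k/(-2 + k))
y(z) = -1/2 + z
(y(4)*G(4, 4))*1 = ((-1/2 + 4)*(2*4/(-2 + 4)))*1 = (7*(2*4/2)/2)*1 = (7*(2*4*(1/2))/2)*1 = ((7/2)*4)*1 = 14*1 = 14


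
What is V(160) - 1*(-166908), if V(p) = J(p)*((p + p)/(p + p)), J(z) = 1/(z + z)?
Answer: 53410561/320 ≈ 1.6691e+5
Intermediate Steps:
J(z) = 1/(2*z)
V(p) = 1/(2*p) (V(p) = (1/(2*p))*((p + p)/(p + p)) = (1/(2*p))*((2*p)/((2*p))) = (1/(2*p))*((2*p)*(1/(2*p))) = (1/(2*p))*1 = 1/(2*p))
V(160) - 1*(-166908) = (½)/160 - 1*(-166908) = (½)*(1/160) + 166908 = 1/320 + 166908 = 53410561/320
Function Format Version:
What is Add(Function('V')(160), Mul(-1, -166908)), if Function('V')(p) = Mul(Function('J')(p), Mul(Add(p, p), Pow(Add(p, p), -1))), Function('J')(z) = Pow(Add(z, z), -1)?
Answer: Rational(53410561, 320) ≈ 1.6691e+5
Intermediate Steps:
Function('J')(z) = Mul(Rational(1, 2), Pow(z, -1)) (Function('J')(z) = Pow(Mul(2, z), -1) = Mul(Rational(1, 2), Pow(z, -1)))
Function('V')(p) = Mul(Rational(1, 2), Pow(p, -1)) (Function('V')(p) = Mul(Mul(Rational(1, 2), Pow(p, -1)), Mul(Add(p, p), Pow(Add(p, p), -1))) = Mul(Mul(Rational(1, 2), Pow(p, -1)), Mul(Mul(2, p), Pow(Mul(2, p), -1))) = Mul(Mul(Rational(1, 2), Pow(p, -1)), Mul(Mul(2, p), Mul(Rational(1, 2), Pow(p, -1)))) = Mul(Mul(Rational(1, 2), Pow(p, -1)), 1) = Mul(Rational(1, 2), Pow(p, -1)))
Add(Function('V')(160), Mul(-1, -166908)) = Add(Mul(Rational(1, 2), Pow(160, -1)), Mul(-1, -166908)) = Add(Mul(Rational(1, 2), Rational(1, 160)), 166908) = Add(Rational(1, 320), 166908) = Rational(53410561, 320)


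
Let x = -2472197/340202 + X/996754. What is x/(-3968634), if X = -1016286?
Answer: 1404957389155/672877339319337636 ≈ 2.0880e-6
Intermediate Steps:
x = -1404957389155/169548852154 (x = -2472197/340202 - 1016286/996754 = -2472197*1/340202 - 1016286*1/996754 = -2472197/340202 - 508143/498377 = -1404957389155/169548852154 ≈ -8.2864)
x/(-3968634) = -1404957389155/169548852154/(-3968634) = -1404957389155/169548852154*(-1/3968634) = 1404957389155/672877339319337636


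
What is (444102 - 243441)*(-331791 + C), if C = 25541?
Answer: -61452431250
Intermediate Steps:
(444102 - 243441)*(-331791 + C) = (444102 - 243441)*(-331791 + 25541) = 200661*(-306250) = -61452431250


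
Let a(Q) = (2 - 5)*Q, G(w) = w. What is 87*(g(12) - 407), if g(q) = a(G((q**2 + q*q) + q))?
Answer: -113709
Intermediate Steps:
a(Q) = -3*Q
g(q) = -6*q**2 - 3*q (g(q) = -3*((q**2 + q*q) + q) = -3*((q**2 + q**2) + q) = -3*(2*q**2 + q) = -3*(q + 2*q**2) = -6*q**2 - 3*q)
87*(g(12) - 407) = 87*(-3*12*(1 + 2*12) - 407) = 87*(-3*12*(1 + 24) - 407) = 87*(-3*12*25 - 407) = 87*(-900 - 407) = 87*(-1307) = -113709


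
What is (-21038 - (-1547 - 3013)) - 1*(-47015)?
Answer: 30537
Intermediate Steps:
(-21038 - (-1547 - 3013)) - 1*(-47015) = (-21038 - 1*(-4560)) + 47015 = (-21038 + 4560) + 47015 = -16478 + 47015 = 30537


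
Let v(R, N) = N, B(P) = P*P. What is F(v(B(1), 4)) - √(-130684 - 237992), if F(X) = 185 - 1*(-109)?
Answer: 294 - 42*I*√209 ≈ 294.0 - 607.19*I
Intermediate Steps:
B(P) = P²
F(X) = 294 (F(X) = 185 + 109 = 294)
F(v(B(1), 4)) - √(-130684 - 237992) = 294 - √(-130684 - 237992) = 294 - √(-368676) = 294 - 42*I*√209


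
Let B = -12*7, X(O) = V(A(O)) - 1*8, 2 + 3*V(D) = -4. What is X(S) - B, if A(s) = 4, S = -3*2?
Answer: 74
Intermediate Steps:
S = -6
V(D) = -2 (V(D) = -⅔ + (⅓)*(-4) = -⅔ - 4/3 = -2)
X(O) = -10 (X(O) = -2 - 1*8 = -2 - 8 = -10)
B = -84
X(S) - B = -10 - 1*(-84) = -10 + 84 = 74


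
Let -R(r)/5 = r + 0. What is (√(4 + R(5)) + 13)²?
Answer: (13 + I*√21)² ≈ 148.0 + 119.15*I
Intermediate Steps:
R(r) = -5*r (R(r) = -5*(r + 0) = -5*r)
(√(4 + R(5)) + 13)² = (√(4 - 5*5) + 13)² = (√(4 - 25) + 13)² = (√(-21) + 13)² = (I*√21 + 13)² = (13 + I*√21)²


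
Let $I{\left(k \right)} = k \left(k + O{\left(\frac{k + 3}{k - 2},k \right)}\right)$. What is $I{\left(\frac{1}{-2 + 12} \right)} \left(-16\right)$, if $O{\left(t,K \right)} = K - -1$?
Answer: $- \frac{48}{25} \approx -1.92$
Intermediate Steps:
$O{\left(t,K \right)} = 1 + K$ ($O{\left(t,K \right)} = K + 1 = 1 + K$)
$I{\left(k \right)} = k \left(1 + 2 k\right)$ ($I{\left(k \right)} = k \left(k + \left(1 + k\right)\right) = k \left(1 + 2 k\right)$)
$I{\left(\frac{1}{-2 + 12} \right)} \left(-16\right) = \frac{1 + \frac{2}{-2 + 12}}{-2 + 12} \left(-16\right) = \frac{1 + \frac{2}{10}}{10} \left(-16\right) = \frac{1 + 2 \cdot \frac{1}{10}}{10} \left(-16\right) = \frac{1 + \frac{1}{5}}{10} \left(-16\right) = \frac{1}{10} \cdot \frac{6}{5} \left(-16\right) = \frac{3}{25} \left(-16\right) = - \frac{48}{25}$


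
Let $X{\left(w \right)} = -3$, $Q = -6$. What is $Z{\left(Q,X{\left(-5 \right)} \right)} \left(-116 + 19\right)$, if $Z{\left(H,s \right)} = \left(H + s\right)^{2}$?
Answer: $-7857$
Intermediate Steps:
$Z{\left(Q,X{\left(-5 \right)} \right)} \left(-116 + 19\right) = \left(-6 - 3\right)^{2} \left(-116 + 19\right) = \left(-9\right)^{2} \left(-97\right) = 81 \left(-97\right) = -7857$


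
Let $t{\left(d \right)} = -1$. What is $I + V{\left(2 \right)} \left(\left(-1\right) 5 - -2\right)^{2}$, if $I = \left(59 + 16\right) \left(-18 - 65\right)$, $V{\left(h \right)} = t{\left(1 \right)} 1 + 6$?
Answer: $-6180$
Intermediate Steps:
$V{\left(h \right)} = 5$ ($V{\left(h \right)} = \left(-1\right) 1 + 6 = -1 + 6 = 5$)
$I = -6225$ ($I = 75 \left(-83\right) = -6225$)
$I + V{\left(2 \right)} \left(\left(-1\right) 5 - -2\right)^{2} = -6225 + 5 \left(\left(-1\right) 5 - -2\right)^{2} = -6225 + 5 \left(-5 + 2\right)^{2} = -6225 + 5 \left(-3\right)^{2} = -6225 + 5 \cdot 9 = -6225 + 45 = -6180$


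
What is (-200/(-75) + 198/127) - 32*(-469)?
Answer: 5719658/381 ≈ 15012.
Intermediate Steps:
(-200/(-75) + 198/127) - 32*(-469) = (-200*(-1/75) + 198*(1/127)) + 15008 = (8/3 + 198/127) + 15008 = 1610/381 + 15008 = 5719658/381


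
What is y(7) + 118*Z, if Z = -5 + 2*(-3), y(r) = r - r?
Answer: -1298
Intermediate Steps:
y(r) = 0
Z = -11 (Z = -5 - 6 = -11)
y(7) + 118*Z = 0 + 118*(-11) = 0 - 1298 = -1298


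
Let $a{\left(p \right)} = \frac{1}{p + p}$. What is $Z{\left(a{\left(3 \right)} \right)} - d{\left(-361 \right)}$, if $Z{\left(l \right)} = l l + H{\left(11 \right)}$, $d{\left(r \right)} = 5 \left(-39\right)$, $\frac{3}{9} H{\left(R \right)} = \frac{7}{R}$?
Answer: $\frac{77987}{396} \approx 196.94$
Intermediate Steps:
$a{\left(p \right)} = \frac{1}{2 p}$
$H{\left(R \right)} = \frac{21}{R}$ ($H{\left(R \right)} = 3 \frac{7}{R} = \frac{21}{R}$)
$d{\left(r \right)} = -195$
$Z{\left(l \right)} = \frac{21}{11} + l^{2}$ ($Z{\left(l \right)} = l l + \frac{21}{11} = l^{2} + 21 \cdot \frac{1}{11} = l^{2} + \frac{21}{11} = \frac{21}{11} + l^{2}$)
$Z{\left(a{\left(3 \right)} \right)} - d{\left(-361 \right)} = \left(\frac{21}{11} + \left(\frac{1}{2 \cdot 3}\right)^{2}\right) - -195 = \left(\frac{21}{11} + \left(\frac{1}{2} \cdot \frac{1}{3}\right)^{2}\right) + 195 = \left(\frac{21}{11} + \left(\frac{1}{6}\right)^{2}\right) + 195 = \left(\frac{21}{11} + \frac{1}{36}\right) + 195 = \frac{767}{396} + 195 = \frac{77987}{396}$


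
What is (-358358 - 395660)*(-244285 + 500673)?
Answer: -193321166984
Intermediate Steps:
(-358358 - 395660)*(-244285 + 500673) = -754018*256388 = -193321166984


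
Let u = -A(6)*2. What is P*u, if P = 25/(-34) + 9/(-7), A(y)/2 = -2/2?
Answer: -962/119 ≈ -8.0840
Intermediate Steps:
A(y) = -2 (A(y) = 2*(-2/2) = 2*(-2*½) = 2*(-1) = -2)
P = -481/238 (P = 25*(-1/34) + 9*(-⅐) = -25/34 - 9/7 = -481/238 ≈ -2.0210)
u = 4 (u = -1*(-2)*2 = 2*2 = 4)
P*u = -481/238*4 = -962/119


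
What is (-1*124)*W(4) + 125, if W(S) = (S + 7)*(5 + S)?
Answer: -12151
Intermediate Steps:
W(S) = (5 + S)*(7 + S) (W(S) = (7 + S)*(5 + S) = (5 + S)*(7 + S))
(-1*124)*W(4) + 125 = (-1*124)*(35 + 4**2 + 12*4) + 125 = -124*(35 + 16 + 48) + 125 = -124*99 + 125 = -12276 + 125 = -12151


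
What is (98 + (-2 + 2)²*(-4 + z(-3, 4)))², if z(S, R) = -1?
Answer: 9604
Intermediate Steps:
(98 + (-2 + 2)²*(-4 + z(-3, 4)))² = (98 + (-2 + 2)²*(-4 - 1))² = (98 + 0²*(-5))² = (98 + 0*(-5))² = (98 + 0)² = 98² = 9604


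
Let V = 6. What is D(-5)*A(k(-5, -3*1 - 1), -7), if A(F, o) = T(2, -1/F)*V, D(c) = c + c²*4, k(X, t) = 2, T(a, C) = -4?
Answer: -2280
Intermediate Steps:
D(c) = c + 4*c²
A(F, o) = -24 (A(F, o) = -4*6 = -24)
D(-5)*A(k(-5, -3*1 - 1), -7) = -5*(1 + 4*(-5))*(-24) = -5*(1 - 20)*(-24) = -5*(-19)*(-24) = 95*(-24) = -2280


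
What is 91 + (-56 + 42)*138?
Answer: -1841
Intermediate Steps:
91 + (-56 + 42)*138 = 91 - 14*138 = 91 - 1932 = -1841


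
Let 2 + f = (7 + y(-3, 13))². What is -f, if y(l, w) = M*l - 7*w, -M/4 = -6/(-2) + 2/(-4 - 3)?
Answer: -129502/49 ≈ -2642.9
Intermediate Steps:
M = -76/7 (M = -4*(-6/(-2) + 2/(-4 - 3)) = -4*(-6*(-½) + 2/(-7)) = -4*(3 + 2*(-⅐)) = -4*(3 - 2/7) = -4*19/7 = -76/7 ≈ -10.857)
y(l, w) = -7*w - 76*l/7 (y(l, w) = -76*l/7 - 7*w = -7*w - 76*l/7)
f = 129502/49 (f = -2 + (7 + (-7*13 - 76/7*(-3)))² = -2 + (7 + (-91 + 228/7))² = -2 + (7 - 409/7)² = -2 + (-360/7)² = -2 + 129600/49 = 129502/49 ≈ 2642.9)
-f = -1*129502/49 = -129502/49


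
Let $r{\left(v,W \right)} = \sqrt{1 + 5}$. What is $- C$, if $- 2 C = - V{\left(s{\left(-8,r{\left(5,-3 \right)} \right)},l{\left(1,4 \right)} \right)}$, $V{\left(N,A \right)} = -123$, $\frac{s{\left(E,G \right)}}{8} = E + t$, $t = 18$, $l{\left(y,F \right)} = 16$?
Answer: $\frac{123}{2} \approx 61.5$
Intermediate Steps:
$r{\left(v,W \right)} = \sqrt{6}$
$s{\left(E,G \right)} = 144 + 8 E$ ($s{\left(E,G \right)} = 8 \left(E + 18\right) = 8 \left(18 + E\right) = 144 + 8 E$)
$C = - \frac{123}{2}$ ($C = - \frac{\left(-1\right) \left(-123\right)}{2} = \left(- \frac{1}{2}\right) 123 = - \frac{123}{2} \approx -61.5$)
$- C = \left(-1\right) \left(- \frac{123}{2}\right) = \frac{123}{2}$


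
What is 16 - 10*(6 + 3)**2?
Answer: -794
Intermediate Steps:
16 - 10*(6 + 3)**2 = 16 - 10*9**2 = 16 - 10*81 = 16 - 810 = -794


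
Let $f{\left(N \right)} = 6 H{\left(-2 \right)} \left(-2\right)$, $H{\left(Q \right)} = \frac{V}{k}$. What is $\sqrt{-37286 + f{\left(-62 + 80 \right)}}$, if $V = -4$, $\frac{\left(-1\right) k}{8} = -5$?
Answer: $\frac{2 i \sqrt{233030}}{5} \approx 193.09 i$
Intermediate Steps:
$k = 40$ ($k = \left(-8\right) \left(-5\right) = 40$)
$H{\left(Q \right)} = - \frac{1}{10}$ ($H{\left(Q \right)} = - \frac{4}{40} = \left(-4\right) \frac{1}{40} = - \frac{1}{10}$)
$f{\left(N \right)} = \frac{6}{5}$ ($f{\left(N \right)} = 6 \left(- \frac{1}{10}\right) \left(-2\right) = \left(- \frac{3}{5}\right) \left(-2\right) = \frac{6}{5}$)
$\sqrt{-37286 + f{\left(-62 + 80 \right)}} = \sqrt{-37286 + \frac{6}{5}} = \sqrt{- \frac{186424}{5}} = \frac{2 i \sqrt{233030}}{5}$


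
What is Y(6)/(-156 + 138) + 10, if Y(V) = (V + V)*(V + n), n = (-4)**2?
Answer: -14/3 ≈ -4.6667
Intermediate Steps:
n = 16
Y(V) = 2*V*(16 + V) (Y(V) = (V + V)*(V + 16) = (2*V)*(16 + V) = 2*V*(16 + V))
Y(6)/(-156 + 138) + 10 = (2*6*(16 + 6))/(-156 + 138) + 10 = (2*6*22)/(-18) + 10 = -1/18*264 + 10 = -44/3 + 10 = -14/3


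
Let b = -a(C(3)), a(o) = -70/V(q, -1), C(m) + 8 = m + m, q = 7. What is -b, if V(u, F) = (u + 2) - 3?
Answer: -35/3 ≈ -11.667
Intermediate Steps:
V(u, F) = -1 + u (V(u, F) = (2 + u) - 3 = -1 + u)
C(m) = -8 + 2*m (C(m) = -8 + (m + m) = -8 + 2*m)
a(o) = -35/3 (a(o) = -70/(-1 + 7) = -70/6 = -70*⅙ = -35/3)
b = 35/3 (b = -1*(-35/3) = 35/3 ≈ 11.667)
-b = -1*35/3 = -35/3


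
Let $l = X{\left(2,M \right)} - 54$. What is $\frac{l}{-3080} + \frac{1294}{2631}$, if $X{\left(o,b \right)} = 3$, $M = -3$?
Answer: $\frac{4119701}{8103480} \approx 0.50839$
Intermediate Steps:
$l = -51$ ($l = 3 - 54 = -51$)
$\frac{l}{-3080} + \frac{1294}{2631} = - \frac{51}{-3080} + \frac{1294}{2631} = \left(-51\right) \left(- \frac{1}{3080}\right) + 1294 \cdot \frac{1}{2631} = \frac{51}{3080} + \frac{1294}{2631} = \frac{4119701}{8103480}$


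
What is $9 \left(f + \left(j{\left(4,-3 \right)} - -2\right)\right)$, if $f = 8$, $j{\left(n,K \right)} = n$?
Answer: $126$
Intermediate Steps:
$9 \left(f + \left(j{\left(4,-3 \right)} - -2\right)\right) = 9 \left(8 + \left(4 - -2\right)\right) = 9 \left(8 + \left(4 + 2\right)\right) = 9 \left(8 + 6\right) = 9 \cdot 14 = 126$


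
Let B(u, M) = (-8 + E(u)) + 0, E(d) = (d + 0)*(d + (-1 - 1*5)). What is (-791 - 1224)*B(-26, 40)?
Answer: -1660360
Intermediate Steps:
E(d) = d*(-6 + d) (E(d) = d*(d + (-1 - 5)) = d*(d - 6) = d*(-6 + d))
B(u, M) = -8 + u*(-6 + u) (B(u, M) = (-8 + u*(-6 + u)) + 0 = -8 + u*(-6 + u))
(-791 - 1224)*B(-26, 40) = (-791 - 1224)*(-8 - 26*(-6 - 26)) = -2015*(-8 - 26*(-32)) = -2015*(-8 + 832) = -2015*824 = -1660360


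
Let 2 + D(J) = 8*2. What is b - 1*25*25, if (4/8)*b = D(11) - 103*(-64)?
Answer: 12587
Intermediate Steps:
D(J) = 14 (D(J) = -2 + 8*2 = -2 + 16 = 14)
b = 13212 (b = 2*(14 - 103*(-64)) = 2*(14 + 6592) = 2*6606 = 13212)
b - 1*25*25 = 13212 - 1*25*25 = 13212 - 25*25 = 13212 - 1*625 = 13212 - 625 = 12587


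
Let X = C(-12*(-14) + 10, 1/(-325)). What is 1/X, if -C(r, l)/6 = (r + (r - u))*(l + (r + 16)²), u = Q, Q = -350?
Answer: -325/51813476964 ≈ -6.2725e-9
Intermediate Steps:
u = -350
C(r, l) = -6*(350 + 2*r)*(l + (16 + r)²) (C(r, l) = -6*(r + (r - 1*(-350)))*(l + (r + 16)²) = -6*(r + (r + 350))*(l + (16 + r)²) = -6*(r + (350 + r))*(l + (16 + r)²) = -6*(350 + 2*r)*(l + (16 + r)²))
X = -51813476964/325 (X = -2100/(-325) - 2100*(16 + (-12*(-14) + 10))² - 12*(-12*(-14) + 10)/(-325) - 12*(-12*(-14) + 10)*(16 + (-12*(-14) + 10))² = -2100*(-1/325) - 2100*(16 + (168 + 10))² - 12*(-1/325)*(168 + 10) - 12*(168 + 10)*(16 + (168 + 10))² = 84/13 - 2100*(16 + 178)² - 12*(-1/325)*178 - 12*178*(16 + 178)² = 84/13 - 2100*194² + 2136/325 - 12*178*194² = 84/13 - 2100*37636 + 2136/325 - 12*178*37636 = 84/13 - 79035600 + 2136/325 - 80390496 = -51813476964/325 ≈ -1.5943e+8)
1/X = 1/(-51813476964/325) = -325/51813476964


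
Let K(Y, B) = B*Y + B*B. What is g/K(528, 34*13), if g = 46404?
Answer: 11601/107185 ≈ 0.10823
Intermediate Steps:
K(Y, B) = B² + B*Y (K(Y, B) = B*Y + B² = B² + B*Y)
g/K(528, 34*13) = 46404/(((34*13)*(34*13 + 528))) = 46404/((442*(442 + 528))) = 46404/((442*970)) = 46404/428740 = 46404*(1/428740) = 11601/107185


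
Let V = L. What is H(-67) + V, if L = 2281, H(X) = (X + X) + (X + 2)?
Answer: 2082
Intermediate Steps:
H(X) = 2 + 3*X (H(X) = 2*X + (2 + X) = 2 + 3*X)
V = 2281
H(-67) + V = (2 + 3*(-67)) + 2281 = (2 - 201) + 2281 = -199 + 2281 = 2082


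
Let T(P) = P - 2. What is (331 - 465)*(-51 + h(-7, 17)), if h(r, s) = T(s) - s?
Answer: 7102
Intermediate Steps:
T(P) = -2 + P
h(r, s) = -2 (h(r, s) = (-2 + s) - s = -2)
(331 - 465)*(-51 + h(-7, 17)) = (331 - 465)*(-51 - 2) = -134*(-53) = 7102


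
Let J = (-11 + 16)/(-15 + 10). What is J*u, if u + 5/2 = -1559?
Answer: 3123/2 ≈ 1561.5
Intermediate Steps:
u = -3123/2 (u = -5/2 - 1559 = -3123/2 ≈ -1561.5)
J = -1 (J = 5/(-5) = 5*(-⅕) = -1)
J*u = -1*(-3123/2) = 3123/2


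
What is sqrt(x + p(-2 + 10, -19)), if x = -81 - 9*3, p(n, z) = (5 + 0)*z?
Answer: I*sqrt(203) ≈ 14.248*I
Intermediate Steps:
p(n, z) = 5*z
x = -108 (x = -81 - 1*27 = -81 - 27 = -108)
sqrt(x + p(-2 + 10, -19)) = sqrt(-108 + 5*(-19)) = sqrt(-108 - 95) = sqrt(-203) = I*sqrt(203)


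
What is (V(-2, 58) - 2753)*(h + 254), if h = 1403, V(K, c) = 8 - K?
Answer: -4545151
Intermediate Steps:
(V(-2, 58) - 2753)*(h + 254) = ((8 - 1*(-2)) - 2753)*(1403 + 254) = ((8 + 2) - 2753)*1657 = (10 - 2753)*1657 = -2743*1657 = -4545151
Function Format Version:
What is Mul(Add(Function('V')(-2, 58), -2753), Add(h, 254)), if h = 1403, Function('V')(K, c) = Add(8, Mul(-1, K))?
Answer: -4545151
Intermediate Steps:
Mul(Add(Function('V')(-2, 58), -2753), Add(h, 254)) = Mul(Add(Add(8, Mul(-1, -2)), -2753), Add(1403, 254)) = Mul(Add(Add(8, 2), -2753), 1657) = Mul(Add(10, -2753), 1657) = Mul(-2743, 1657) = -4545151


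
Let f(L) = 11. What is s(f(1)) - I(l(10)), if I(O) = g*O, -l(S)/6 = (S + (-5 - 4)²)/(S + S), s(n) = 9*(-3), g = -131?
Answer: -36033/10 ≈ -3603.3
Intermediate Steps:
s(n) = -27
l(S) = -3*(81 + S)/S (l(S) = -6*(S + (-5 - 4)²)/(S + S) = -6*(S + (-9)²)/(2*S) = -6*(S + 81)*1/(2*S) = -6*(81 + S)*1/(2*S) = -3*(81 + S)/S)
I(O) = -131*O
s(f(1)) - I(l(10)) = -27 - (-131)*(-3 - 243/10) = -27 - (-131)*(-273)/10 = -27 - 1*35763/10 = -27 - 35763/10 = -36033/10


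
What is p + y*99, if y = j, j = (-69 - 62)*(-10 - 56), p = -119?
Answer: 855835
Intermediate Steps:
j = 8646 (j = -131*(-66) = 8646)
y = 8646
p + y*99 = -119 + 8646*99 = -119 + 855954 = 855835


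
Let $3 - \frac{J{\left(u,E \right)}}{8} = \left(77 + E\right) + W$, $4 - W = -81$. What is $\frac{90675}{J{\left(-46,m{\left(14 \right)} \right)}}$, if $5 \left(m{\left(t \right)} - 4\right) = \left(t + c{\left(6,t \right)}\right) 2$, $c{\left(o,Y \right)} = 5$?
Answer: $- \frac{453375}{6824} \approx -66.438$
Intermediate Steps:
$W = 85$ ($W = 4 - -81 = 4 + 81 = 85$)
$m{\left(t \right)} = 6 + \frac{2 t}{5}$ ($m{\left(t \right)} = 4 + \frac{\left(t + 5\right) 2}{5} = 4 + \frac{\left(5 + t\right) 2}{5} = 4 + \frac{10 + 2 t}{5} = 4 + \left(2 + \frac{2 t}{5}\right) = 6 + \frac{2 t}{5}$)
$J{\left(u,E \right)} = -1272 - 8 E$ ($J{\left(u,E \right)} = 24 - 8 \left(\left(77 + E\right) + 85\right) = 24 - 8 \left(162 + E\right) = 24 - \left(1296 + 8 E\right) = -1272 - 8 E$)
$\frac{90675}{J{\left(-46,m{\left(14 \right)} \right)}} = \frac{90675}{-1272 - 8 \left(6 + \frac{2}{5} \cdot 14\right)} = \frac{90675}{-1272 - 8 \left(6 + \frac{28}{5}\right)} = \frac{90675}{-1272 - \frac{464}{5}} = \frac{90675}{- \frac{6824}{5}} = 90675 \left(- \frac{5}{6824}\right) = - \frac{453375}{6824}$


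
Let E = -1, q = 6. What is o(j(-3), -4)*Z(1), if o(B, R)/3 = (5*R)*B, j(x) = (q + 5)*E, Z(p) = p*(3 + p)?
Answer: 2640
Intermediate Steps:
j(x) = -11 (j(x) = (6 + 5)*(-1) = 11*(-1) = -11)
o(B, R) = 15*B*R (o(B, R) = 3*((5*R)*B) = 3*(5*B*R) = 15*B*R)
o(j(-3), -4)*Z(1) = (15*(-11)*(-4))*(1*(3 + 1)) = 660*(1*4) = 660*4 = 2640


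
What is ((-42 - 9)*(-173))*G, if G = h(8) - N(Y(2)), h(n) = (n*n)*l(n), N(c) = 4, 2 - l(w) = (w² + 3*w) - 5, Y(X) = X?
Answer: -45773724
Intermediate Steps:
l(w) = 7 - w² - 3*w (l(w) = 2 - ((w² + 3*w) - 5) = 2 - (-5 + w² + 3*w) = 2 + (5 - w² - 3*w) = 7 - w² - 3*w)
h(n) = n²*(7 - n² - 3*n) (h(n) = (n*n)*(7 - n² - 3*n) = n²*(7 - n² - 3*n))
G = -5188 (G = 8²*(7 - 1*8² - 3*8) - 1*4 = 64*(7 - 1*64 - 24) - 4 = 64*(7 - 64 - 24) - 4 = 64*(-81) - 4 = -5184 - 4 = -5188)
((-42 - 9)*(-173))*G = ((-42 - 9)*(-173))*(-5188) = -51*(-173)*(-5188) = 8823*(-5188) = -45773724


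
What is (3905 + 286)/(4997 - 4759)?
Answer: 4191/238 ≈ 17.609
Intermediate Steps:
(3905 + 286)/(4997 - 4759) = 4191/238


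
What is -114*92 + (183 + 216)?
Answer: -10089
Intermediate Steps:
-114*92 + (183 + 216) = -10488 + 399 = -10089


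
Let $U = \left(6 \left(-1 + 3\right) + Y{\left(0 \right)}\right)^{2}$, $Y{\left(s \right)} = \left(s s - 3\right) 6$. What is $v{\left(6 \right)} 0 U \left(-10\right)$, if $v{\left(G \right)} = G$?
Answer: $0$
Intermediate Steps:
$Y{\left(s \right)} = -18 + 6 s^{2}$ ($Y{\left(s \right)} = \left(s^{2} - 3\right) 6 = \left(-3 + s^{2}\right) 6 = -18 + 6 s^{2}$)
$U = 36$ ($U = \left(6 \left(-1 + 3\right) - \left(18 - 6 \cdot 0^{2}\right)\right)^{2} = \left(6 \cdot 2 + \left(-18 + 6 \cdot 0\right)\right)^{2} = \left(12 + \left(-18 + 0\right)\right)^{2} = \left(12 - 18\right)^{2} = \left(-6\right)^{2} = 36$)
$v{\left(6 \right)} 0 U \left(-10\right) = 6 \cdot 0 \cdot 36 \left(-10\right) = 0 \cdot 36 \left(-10\right) = 0 \left(-10\right) = 0$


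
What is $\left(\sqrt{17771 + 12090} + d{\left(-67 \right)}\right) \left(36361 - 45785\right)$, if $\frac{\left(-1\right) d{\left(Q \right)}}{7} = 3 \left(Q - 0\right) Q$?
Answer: $888391056 - 9424 \sqrt{29861} \approx 8.8676 \cdot 10^{8}$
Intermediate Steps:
$d{\left(Q \right)} = - 21 Q^{2}$ ($d{\left(Q \right)} = - 7 \cdot 3 \left(Q - 0\right) Q = - 7 \cdot 3 \left(Q + 0\right) Q = - 7 \cdot 3 Q Q = - 7 \cdot 3 Q^{2} = - 21 Q^{2}$)
$\left(\sqrt{17771 + 12090} + d{\left(-67 \right)}\right) \left(36361 - 45785\right) = \left(\sqrt{17771 + 12090} - 21 \left(-67\right)^{2}\right) \left(36361 - 45785\right) = \left(\sqrt{29861} - 94269\right) \left(-9424\right) = \left(-94269 + \sqrt{29861}\right) \left(-9424\right) = 888391056 - 9424 \sqrt{29861}$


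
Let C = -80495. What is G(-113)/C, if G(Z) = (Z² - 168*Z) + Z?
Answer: -6328/16099 ≈ -0.39307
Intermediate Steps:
G(Z) = Z² - 167*Z
G(-113)/C = -113*(-167 - 113)/(-80495) = -113*(-280)*(-1/80495) = 31640*(-1/80495) = -6328/16099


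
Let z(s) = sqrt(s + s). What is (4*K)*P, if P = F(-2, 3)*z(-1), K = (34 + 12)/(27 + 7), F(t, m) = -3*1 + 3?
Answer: 0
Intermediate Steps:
F(t, m) = 0 (F(t, m) = -3 + 3 = 0)
K = 23/17 (K = 46/34 = 46*(1/34) = 23/17 ≈ 1.3529)
z(s) = sqrt(2)*sqrt(s) (z(s) = sqrt(2*s) = sqrt(2)*sqrt(s))
P = 0 (P = 0*(sqrt(2)*sqrt(-1)) = 0*(sqrt(2)*I) = 0*(I*sqrt(2)) = 0)
(4*K)*P = (4*(23/17))*0 = (92/17)*0 = 0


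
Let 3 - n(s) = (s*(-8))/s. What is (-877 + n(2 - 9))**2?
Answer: 749956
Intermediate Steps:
n(s) = 11 (n(s) = 3 - s*(-8)/s = 3 - (-8*s)/s = 3 - 1*(-8) = 3 + 8 = 11)
(-877 + n(2 - 9))**2 = (-877 + 11)**2 = (-866)**2 = 749956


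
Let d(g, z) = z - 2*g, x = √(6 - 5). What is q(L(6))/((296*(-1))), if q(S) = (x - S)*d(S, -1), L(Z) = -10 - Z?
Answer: -527/296 ≈ -1.7804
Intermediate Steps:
x = 1 (x = √1 = 1)
q(S) = (1 - S)*(-1 - 2*S)
q(L(6))/((296*(-1))) = ((1 + 2*(-10 - 1*6))*(-1 + (-10 - 1*6)))/((296*(-1))) = ((1 + 2*(-10 - 6))*(-1 + (-10 - 6)))/(-296) = ((1 + 2*(-16))*(-1 - 16))*(-1/296) = ((1 - 32)*(-17))*(-1/296) = -31*(-17)*(-1/296) = 527*(-1/296) = -527/296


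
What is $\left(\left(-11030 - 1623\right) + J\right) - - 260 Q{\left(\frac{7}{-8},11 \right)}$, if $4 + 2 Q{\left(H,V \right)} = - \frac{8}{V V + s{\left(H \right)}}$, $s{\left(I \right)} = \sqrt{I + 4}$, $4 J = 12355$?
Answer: $- \frac{4727610591}{468412} + \frac{10400 \sqrt{2}}{117103} \approx -10093.0$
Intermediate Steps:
$J = \frac{12355}{4}$ ($J = \frac{1}{4} \cdot 12355 = \frac{12355}{4} \approx 3088.8$)
$s{\left(I \right)} = \sqrt{4 + I}$
$Q{\left(H,V \right)} = -2 - \frac{4}{V^{2} + \sqrt{4 + H}}$ ($Q{\left(H,V \right)} = -2 + \frac{\left(-8\right) \frac{1}{V V + \sqrt{4 + H}}}{2} = -2 + \frac{\left(-8\right) \frac{1}{V^{2} + \sqrt{4 + H}}}{2} = -2 - \frac{4}{V^{2} + \sqrt{4 + H}}$)
$\left(\left(-11030 - 1623\right) + J\right) - - 260 Q{\left(\frac{7}{-8},11 \right)} = \left(\left(-11030 - 1623\right) + \frac{12355}{4}\right) - - 260 \frac{2 \left(-2 - 11^{2} - \sqrt{4 + \frac{7}{-8}}\right)}{11^{2} + \sqrt{4 + \frac{7}{-8}}} = \left(-12653 + \frac{12355}{4}\right) - - 260 \frac{2 \left(-2 - 121 - \sqrt{4 + 7 \left(- \frac{1}{8}\right)}\right)}{121 + \sqrt{4 + 7 \left(- \frac{1}{8}\right)}} = - \frac{38257}{4} - - 260 \frac{2 \left(-2 - 121 - \sqrt{4 - \frac{7}{8}}\right)}{121 + \sqrt{4 - \frac{7}{8}}} = - \frac{38257}{4} - - 260 \frac{2 \left(-2 - 121 - \sqrt{\frac{25}{8}}\right)}{121 + \sqrt{\frac{25}{8}}} = - \frac{38257}{4} - - 260 \frac{2 \left(-2 - 121 - \frac{5 \sqrt{2}}{4}\right)}{121 + \frac{5 \sqrt{2}}{4}} = - \frac{38257}{4} - - 260 \frac{2 \left(-123 - \frac{5 \sqrt{2}}{4}\right)}{121 + \frac{5 \sqrt{2}}{4}} = - \frac{38257}{4} - - \frac{520 \left(-123 - \frac{5 \sqrt{2}}{4}\right)}{121 + \frac{5 \sqrt{2}}{4}} = - \frac{38257}{4} + \frac{520 \left(-123 - \frac{5 \sqrt{2}}{4}\right)}{121 + \frac{5 \sqrt{2}}{4}}$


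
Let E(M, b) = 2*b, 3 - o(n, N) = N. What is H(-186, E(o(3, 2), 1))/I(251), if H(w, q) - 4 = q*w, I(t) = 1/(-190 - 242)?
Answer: 158976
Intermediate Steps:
o(n, N) = 3 - N
I(t) = -1/432 (I(t) = 1/(-432) = -1/432)
H(w, q) = 4 + q*w
H(-186, E(o(3, 2), 1))/I(251) = (4 + (2*1)*(-186))/(-1/432) = (4 + 2*(-186))*(-432) = (4 - 372)*(-432) = -368*(-432) = 158976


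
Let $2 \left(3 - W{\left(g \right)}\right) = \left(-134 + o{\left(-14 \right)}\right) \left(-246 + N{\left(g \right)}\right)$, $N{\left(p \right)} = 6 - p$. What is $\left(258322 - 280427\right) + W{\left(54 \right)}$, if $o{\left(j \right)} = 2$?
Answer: $-41506$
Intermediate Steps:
$W{\left(g \right)} = -15837 - 66 g$ ($W{\left(g \right)} = 3 - \frac{\left(-134 + 2\right) \left(-246 - \left(-6 + g\right)\right)}{2} = 3 - \frac{\left(-132\right) \left(-240 - g\right)}{2} = 3 - \frac{31680 + 132 g}{2} = 3 - \left(15840 + 66 g\right) = -15837 - 66 g$)
$\left(258322 - 280427\right) + W{\left(54 \right)} = \left(258322 - 280427\right) - 19401 = -22105 - 19401 = -41506$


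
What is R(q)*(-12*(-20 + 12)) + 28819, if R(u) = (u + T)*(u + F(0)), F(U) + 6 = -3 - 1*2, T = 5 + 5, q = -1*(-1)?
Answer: 18259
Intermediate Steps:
q = 1
T = 10
F(U) = -11 (F(U) = -6 + (-3 - 1*2) = -6 + (-3 - 2) = -6 - 5 = -11)
R(u) = (-11 + u)*(10 + u) (R(u) = (u + 10)*(u - 11) = (10 + u)*(-11 + u) = (-11 + u)*(10 + u))
R(q)*(-12*(-20 + 12)) + 28819 = (-110 + 1² - 1*1)*(-12*(-20 + 12)) + 28819 = (-110 + 1 - 1)*(-12*(-8)) + 28819 = -110*96 + 28819 = -10560 + 28819 = 18259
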